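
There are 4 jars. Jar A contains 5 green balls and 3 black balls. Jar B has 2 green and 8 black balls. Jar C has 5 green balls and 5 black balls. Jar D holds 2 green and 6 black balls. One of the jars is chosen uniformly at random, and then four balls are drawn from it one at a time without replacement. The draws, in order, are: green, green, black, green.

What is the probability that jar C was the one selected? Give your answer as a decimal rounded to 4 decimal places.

0.3571

The likelihood of the observed sequence under each hypothesis: P(data | jar A) = (5/8)(4/7)(3/6)(3/5) = 3/28; P(data | jar B) = (2/10)(1/9)(8/8)(0/7) = 0; P(data | jar C) = (5/10)(4/9)(5/8)(3/7) = 5/84; P(data | jar D) = (2/8)(1/7)(6/6)(0/5) = 0.
Multiplying each by its prior: 1/4 · 3/28 = 3/112, 1/4 · 0 = 0, 1/4 · 5/84 = 5/336, 1/4 · 0 = 0; with total 1/24.
So P(jar C | data) = (5/336) / (1/24) = 5/14.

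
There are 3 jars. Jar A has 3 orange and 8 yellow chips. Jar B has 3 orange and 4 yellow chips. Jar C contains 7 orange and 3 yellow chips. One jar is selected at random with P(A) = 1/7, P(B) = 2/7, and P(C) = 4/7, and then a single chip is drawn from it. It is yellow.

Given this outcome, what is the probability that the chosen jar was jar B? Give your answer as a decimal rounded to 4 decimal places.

The likelihood of this draw under each hypothesis: P(data | jar A) = (8/11) = 0.72727; P(data | jar B) = (4/7) = 0.57143; P(data | jar C) = (3/10) = 0.3.
The prior-weighted likelihoods are 1/7 · 0.72727 = 0.1039, 2/7 · 0.57143 = 0.16327, 4/7 · 0.3 = 0.17143; with total 0.43859.
By Bayes' rule, P(jar B | data) = (0.16327) / (0.43859) = 0.37225.

0.3723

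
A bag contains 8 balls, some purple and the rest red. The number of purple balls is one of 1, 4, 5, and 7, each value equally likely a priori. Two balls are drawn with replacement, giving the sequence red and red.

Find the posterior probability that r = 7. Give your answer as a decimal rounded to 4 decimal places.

The likelihood of the observed sequence under each hypothesis: P(data | r = 1) = (7/8)(7/8) = 49/64; P(data | r = 4) = (4/8)(4/8) = 1/4; P(data | r = 5) = (3/8)(3/8) = 9/64; P(data | r = 7) = (1/8)(1/8) = 1/64.
Multiplying each by its prior: 1/4 · 49/64 = 49/256, 1/4 · 1/4 = 1/16, 1/4 · 9/64 = 9/256, 1/4 · 1/64 = 1/256; summing to 75/256.
Hence P(r = 7 | data) = (1/256) / (75/256) = 1/75.

0.0133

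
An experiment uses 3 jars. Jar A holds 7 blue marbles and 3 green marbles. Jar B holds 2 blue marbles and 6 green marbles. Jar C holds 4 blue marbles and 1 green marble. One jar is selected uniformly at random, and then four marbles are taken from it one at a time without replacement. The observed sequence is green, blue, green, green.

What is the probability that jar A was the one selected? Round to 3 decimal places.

Compute the likelihood of the observed sequence for each case: P(data | jar A) = (3/10)(7/9)(2/8)(1/7) = 0.0083333; P(data | jar B) = (6/8)(2/7)(5/6)(4/5) = 0.14286; P(data | jar C) = (1/5)(4/4)(0/3) = 0.
The prior-weighted likelihoods are 1/3 · 0.0083333 = 0.0027778, 1/3 · 0.14286 = 0.047619, 1/3 · 0 = 0; with total 0.050397.
Hence P(jar A | data) = (0.0027778) / (0.050397) = 0.055118.

0.055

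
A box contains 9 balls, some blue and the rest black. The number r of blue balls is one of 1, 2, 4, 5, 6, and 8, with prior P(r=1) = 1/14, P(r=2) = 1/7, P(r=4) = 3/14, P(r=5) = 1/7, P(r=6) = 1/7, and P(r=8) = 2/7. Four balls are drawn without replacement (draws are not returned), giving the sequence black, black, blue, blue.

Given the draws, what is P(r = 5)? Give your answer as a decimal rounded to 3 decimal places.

Compute the likelihood of the observed sequence for each case: P(data | r = 1) = (8/9)(7/8)(1/7)(0/6) = 0; P(data | r = 2) = (7/9)(6/8)(2/7)(1/6) = 1/36; P(data | r = 4) = (5/9)(4/8)(4/7)(3/6) = 5/63; P(data | r = 5) = (4/9)(3/8)(5/7)(4/6) = 5/63; P(data | r = 6) = (3/9)(2/8)(6/7)(5/6) = 5/84; P(data | r = 8) = (1/9)(0/8) = 0.
The prior-weighted likelihoods are 1/14 · 0 = 0, 1/7 · 1/36 = 1/252, 3/14 · 5/63 = 5/294, 1/7 · 5/63 = 5/441, 1/7 · 5/84 = 5/588, 2/7 · 0 = 0; summing to 2/49.
So P(r = 5 | data) = (5/441) / (2/49) = 5/18.

0.278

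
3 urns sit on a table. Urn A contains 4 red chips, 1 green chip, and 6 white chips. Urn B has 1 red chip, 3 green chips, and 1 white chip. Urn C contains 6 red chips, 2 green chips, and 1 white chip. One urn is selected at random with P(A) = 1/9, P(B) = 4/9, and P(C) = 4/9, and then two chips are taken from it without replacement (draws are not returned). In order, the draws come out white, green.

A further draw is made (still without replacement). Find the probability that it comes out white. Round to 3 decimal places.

The likelihood of the observed sequence under each hypothesis: P(data | urn A) = (6/11)(1/10) = 0.054545; P(data | urn B) = (1/5)(3/4) = 0.15; P(data | urn C) = (1/9)(2/8) = 0.027778.
Weighting by the prior gives 1/9 · 0.054545 = 0.0060606, 4/9 · 0.15 = 0.066667, 4/9 · 0.027778 = 0.012346; these sum to 0.085073.
Normalising, the posterior is P(urn A | data) = 0.07124, P(urn B | data) = 0.78364, P(urn C | data) = 0.14512.
Averaging over the posterior, P(white next | data) = (5/9)(0.07124) + (0)(0.78364) + (0)(0.14512) = 0.039578.

0.040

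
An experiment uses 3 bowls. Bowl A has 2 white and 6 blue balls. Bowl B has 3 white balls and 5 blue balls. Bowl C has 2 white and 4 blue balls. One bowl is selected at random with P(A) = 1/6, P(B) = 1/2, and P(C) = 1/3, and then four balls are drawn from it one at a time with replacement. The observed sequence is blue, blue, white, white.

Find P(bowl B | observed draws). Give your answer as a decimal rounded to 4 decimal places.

The likelihood of the observed sequence under each hypothesis: P(data | bowl A) = (6/8)(6/8)(2/8)(2/8) = 0.035156; P(data | bowl B) = (5/8)(5/8)(3/8)(3/8) = 0.054932; P(data | bowl C) = (4/6)(4/6)(2/6)(2/6) = 0.049383.
The prior-weighted likelihoods are 1/6 · 0.035156 = 0.0058594, 1/2 · 0.054932 = 0.027466, 1/3 · 0.049383 = 0.016461; summing to 0.049786.
Therefore the posterior P(bowl B | data) = (0.027466) / (0.049786) = 0.55168.

0.5517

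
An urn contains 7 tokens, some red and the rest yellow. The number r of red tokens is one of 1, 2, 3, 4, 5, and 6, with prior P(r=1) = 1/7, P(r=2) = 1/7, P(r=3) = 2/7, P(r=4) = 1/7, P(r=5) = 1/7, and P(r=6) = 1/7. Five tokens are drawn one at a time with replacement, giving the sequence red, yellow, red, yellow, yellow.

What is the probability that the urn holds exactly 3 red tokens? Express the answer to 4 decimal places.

0.4543

The likelihood of the observed sequence under each hypothesis: P(data | r = 1) = (1/7)(6/7)(1/7)(6/7)(6/7) = 0.012852; P(data | r = 2) = (2/7)(5/7)(2/7)(5/7)(5/7) = 0.02975; P(data | r = 3) = (3/7)(4/7)(3/7)(4/7)(4/7) = 0.034271; P(data | r = 4) = (4/7)(3/7)(4/7)(3/7)(3/7) = 0.025704; P(data | r = 5) = (5/7)(2/7)(5/7)(2/7)(2/7) = 0.0119; P(data | r = 6) = (6/7)(1/7)(6/7)(1/7)(1/7) = 0.002142.
The prior-weighted likelihoods are 1/7 · 0.012852 = 0.001836, 1/7 · 0.02975 = 0.0042499, 2/7 · 0.034271 = 0.0097918, 1/7 · 0.025704 = 0.0036719, 1/7 · 0.0119 = 0.0017, 1/7 · 0.002142 = 0.00030599; with total 0.021556.
By Bayes' rule, P(r = 3 | data) = (0.0097918) / (0.021556) = 0.45426.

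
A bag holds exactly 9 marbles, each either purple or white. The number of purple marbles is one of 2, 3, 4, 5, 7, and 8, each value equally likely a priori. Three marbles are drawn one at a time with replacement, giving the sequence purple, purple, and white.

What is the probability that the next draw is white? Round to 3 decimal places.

0.414

Under each hypothesis, the probability of the observed sequence is: P(data | r = 2) = (2/9)(2/9)(7/9) = 0.038409; P(data | r = 3) = (3/9)(3/9)(6/9) = 0.074074; P(data | r = 4) = (4/9)(4/9)(5/9) = 0.10974; P(data | r = 5) = (5/9)(5/9)(4/9) = 0.13717; P(data | r = 7) = (7/9)(7/9)(2/9) = 0.13443; P(data | r = 8) = (8/9)(8/9)(1/9) = 0.087791.
Weighting by the prior gives 1/6 · 0.038409 = 0.0064015, 1/6 · 0.074074 = 0.012346, 1/6 · 0.10974 = 0.01829, 1/6 · 0.13717 = 0.022862, 1/6 · 0.13443 = 0.022405, 1/6 · 0.087791 = 0.014632; these sum to 0.096936.
Dividing through by the total gives posterior P(r = 2 | data) = 0.066038, P(r = 3 | data) = 0.12736, P(r = 4 | data) = 0.18868, P(r = 5 | data) = 0.23585, P(r = 7 | data) = 0.23113, P(r = 8 | data) = 0.15094.
The predictive probability is P(white next | data) = (7/9)(0.066038) + (2/3)(0.12736) + (5/9)(0.18868) + (4/9)(0.23585) + (2/9)(0.23113) + (1/9)(0.15094) = 0.41405.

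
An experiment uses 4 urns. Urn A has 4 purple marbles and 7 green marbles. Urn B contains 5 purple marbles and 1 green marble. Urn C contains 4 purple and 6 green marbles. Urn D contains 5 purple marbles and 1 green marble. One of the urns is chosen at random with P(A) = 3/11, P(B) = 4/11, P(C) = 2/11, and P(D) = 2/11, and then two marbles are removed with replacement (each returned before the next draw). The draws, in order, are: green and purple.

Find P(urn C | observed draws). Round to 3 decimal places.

Under each hypothesis, the probability of the observed sequence is: P(data | urn A) = (7/11)(4/11) = 0.2314; P(data | urn B) = (1/6)(5/6) = 0.13889; P(data | urn C) = (6/10)(4/10) = 0.24; P(data | urn D) = (1/6)(5/6) = 0.13889.
Weighting by the prior gives 3/11 · 0.2314 = 0.06311, 4/11 · 0.13889 = 0.050505, 2/11 · 0.24 = 0.043636, 2/11 · 0.13889 = 0.025253; with total 0.1825.
So P(urn C | data) = (0.043636) / (0.1825) = 0.2391.

0.239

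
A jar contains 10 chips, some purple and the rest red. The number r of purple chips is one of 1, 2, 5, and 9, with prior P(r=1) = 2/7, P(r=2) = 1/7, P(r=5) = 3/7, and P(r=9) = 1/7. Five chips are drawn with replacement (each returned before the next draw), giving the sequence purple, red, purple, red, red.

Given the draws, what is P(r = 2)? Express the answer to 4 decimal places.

For each hypothesis, P(data | H) works out to: P(data | r = 1) = (1/10)(9/10)(1/10)(9/10)(9/10) = 0.00729; P(data | r = 2) = (2/10)(8/10)(2/10)(8/10)(8/10) = 0.02048; P(data | r = 5) = (5/10)(5/10)(5/10)(5/10)(5/10) = 0.03125; P(data | r = 9) = (9/10)(1/10)(9/10)(1/10)(1/10) = 0.00081.
Weighting by the prior gives 2/7 · 0.00729 = 0.0020829, 1/7 · 0.02048 = 0.0029257, 3/7 · 0.03125 = 0.013393, 1/7 · 0.00081 = 0.00011571; these sum to 0.018517.
So P(r = 2 | data) = (0.0029257) / (0.018517) = 0.158.

0.1580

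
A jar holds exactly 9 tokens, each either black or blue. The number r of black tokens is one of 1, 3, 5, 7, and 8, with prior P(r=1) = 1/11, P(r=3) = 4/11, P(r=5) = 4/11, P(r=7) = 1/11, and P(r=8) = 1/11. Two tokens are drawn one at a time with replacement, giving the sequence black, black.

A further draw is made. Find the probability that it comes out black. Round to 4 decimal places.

0.6507

Compute the likelihood of the observed sequence for each case: P(data | r = 1) = (1/9)(1/9) = 1/81; P(data | r = 3) = (3/9)(3/9) = 1/9; P(data | r = 5) = (5/9)(5/9) = 25/81; P(data | r = 7) = (7/9)(7/9) = 49/81; P(data | r = 8) = (8/9)(8/9) = 64/81.
The prior-weighted likelihoods are 1/11 · 1/81 = 1/891, 4/11 · 1/9 = 4/99, 4/11 · 25/81 = 100/891, 1/11 · 49/81 = 49/891, 1/11 · 64/81 = 64/891; these sum to 250/891.
Normalising, the posterior is P(r = 1 | data) = 1/250, P(r = 3 | data) = 18/125, P(r = 5 | data) = 2/5, P(r = 7 | data) = 49/250, P(r = 8 | data) = 32/125.
The predictive probability is P(black next | data) = (1/9)(1/250) + (1/3)(18/125) + (5/9)(2/5) + (7/9)(49/250) + (8/9)(32/125) = 244/375.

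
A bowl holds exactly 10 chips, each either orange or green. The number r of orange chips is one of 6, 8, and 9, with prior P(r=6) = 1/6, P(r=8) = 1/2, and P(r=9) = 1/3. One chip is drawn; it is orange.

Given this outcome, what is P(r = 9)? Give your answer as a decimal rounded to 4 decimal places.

The likelihood of this draw under each hypothesis: P(data | r = 6) = (6/10) = 3/5; P(data | r = 8) = (8/10) = 4/5; P(data | r = 9) = (9/10) = 9/10.
The prior-weighted likelihoods are 1/6 · 3/5 = 1/10, 1/2 · 4/5 = 2/5, 1/3 · 9/10 = 3/10; these sum to 4/5.
Therefore the posterior P(r = 9 | data) = (3/10) / (4/5) = 3/8.

0.3750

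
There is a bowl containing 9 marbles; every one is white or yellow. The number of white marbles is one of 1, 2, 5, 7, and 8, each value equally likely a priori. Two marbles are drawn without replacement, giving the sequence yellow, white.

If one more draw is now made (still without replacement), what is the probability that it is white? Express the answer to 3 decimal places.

0.522

The likelihood of the observed sequence under each hypothesis: P(data | r = 1) = (8/9)(1/8) = 1/9; P(data | r = 2) = (7/9)(2/8) = 7/36; P(data | r = 5) = (4/9)(5/8) = 5/18; P(data | r = 7) = (2/9)(7/8) = 7/36; P(data | r = 8) = (1/9)(8/8) = 1/9.
Weighting by the prior gives 1/5 · 1/9 = 1/45, 1/5 · 7/36 = 7/180, 1/5 · 5/18 = 1/18, 1/5 · 7/36 = 7/180, 1/5 · 1/9 = 1/45; summing to 8/45.
Normalising, the posterior is P(r = 1 | data) = 1/8, P(r = 2 | data) = 7/32, P(r = 5 | data) = 5/16, P(r = 7 | data) = 7/32, P(r = 8 | data) = 1/8.
Averaging over the posterior, P(white next | data) = (0)(1/8) + (1/7)(7/32) + (4/7)(5/16) + (6/7)(7/32) + (1)(1/8) = 117/224.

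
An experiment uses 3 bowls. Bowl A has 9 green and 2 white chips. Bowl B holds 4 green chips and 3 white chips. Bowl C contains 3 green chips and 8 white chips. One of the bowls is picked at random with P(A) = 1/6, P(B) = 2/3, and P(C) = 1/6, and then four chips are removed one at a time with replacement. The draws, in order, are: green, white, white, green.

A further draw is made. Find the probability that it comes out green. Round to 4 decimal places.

0.5506

The likelihood of the observed sequence under each hypothesis: P(data | bowl A) = (9/11)(2/11)(2/11)(9/11) = 0.02213; P(data | bowl B) = (4/7)(3/7)(3/7)(4/7) = 0.059975; P(data | bowl C) = (3/11)(8/11)(8/11)(3/11) = 0.039342.
Weighting by the prior gives 1/6 · 0.02213 = 0.0036883, 2/3 · 0.059975 = 0.039983, 1/6 · 0.039342 = 0.0065569; with total 0.050229.
Dividing through by the total gives posterior P(bowl A | data) = 0.07343, P(bowl B | data) = 0.79603, P(bowl C | data) = 0.13054.
So P(green next | data) = Σ P(green next | H) P(H | data) = (9/11)(0.07343) + (4/7)(0.79603) + (3/11)(0.13054) = 0.55055.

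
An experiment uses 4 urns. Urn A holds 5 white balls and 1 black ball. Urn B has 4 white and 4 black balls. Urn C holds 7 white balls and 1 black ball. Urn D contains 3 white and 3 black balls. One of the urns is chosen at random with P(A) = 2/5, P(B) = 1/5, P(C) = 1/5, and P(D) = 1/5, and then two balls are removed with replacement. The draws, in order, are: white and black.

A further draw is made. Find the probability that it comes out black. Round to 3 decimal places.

Under each hypothesis, the probability of the observed sequence is: P(data | urn A) = (5/6)(1/6) = 0.13889; P(data | urn B) = (4/8)(4/8) = 0.25; P(data | urn C) = (7/8)(1/8) = 0.10938; P(data | urn D) = (3/6)(3/6) = 0.25.
The prior-weighted likelihoods are 2/5 · 0.13889 = 0.055556, 1/5 · 0.25 = 0.05, 1/5 · 0.10938 = 0.021875, 1/5 · 0.25 = 0.05; summing to 0.17743.
Normalising, the posterior is P(urn A | data) = 0.31311, P(urn B | data) = 0.2818, P(urn C | data) = 0.12329, P(urn D | data) = 0.2818.
The predictive probability is P(black next | data) = (1/6)(0.31311) + (1/2)(0.2818) + (1/8)(0.12329) + (1/2)(0.2818) = 0.3494.

0.349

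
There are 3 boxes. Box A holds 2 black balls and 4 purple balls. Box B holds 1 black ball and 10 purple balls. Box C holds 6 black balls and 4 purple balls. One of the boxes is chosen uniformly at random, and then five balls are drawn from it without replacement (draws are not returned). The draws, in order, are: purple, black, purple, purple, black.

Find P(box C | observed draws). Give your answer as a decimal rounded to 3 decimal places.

0.263

Under each hypothesis, the probability of the observed sequence is: P(data | box A) = (4/6)(2/5)(3/4)(2/3)(1/2) = 1/15; P(data | box B) = (10/11)(1/10)(9/9)(8/8)(0/7) = 0; P(data | box C) = (4/10)(6/9)(3/8)(2/7)(5/6) = 1/42.
Weighting by the prior gives 1/3 · 1/15 = 1/45, 1/3 · 0 = 0, 1/3 · 1/42 = 1/126; with total 19/630.
Hence P(box C | data) = (1/126) / (19/630) = 5/19.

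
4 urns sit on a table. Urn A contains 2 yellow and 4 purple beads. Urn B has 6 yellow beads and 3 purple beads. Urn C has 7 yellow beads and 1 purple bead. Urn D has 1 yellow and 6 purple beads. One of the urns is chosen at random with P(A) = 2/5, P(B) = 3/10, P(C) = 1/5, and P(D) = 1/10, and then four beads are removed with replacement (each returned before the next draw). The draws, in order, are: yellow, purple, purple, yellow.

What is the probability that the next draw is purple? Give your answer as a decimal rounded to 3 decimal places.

0.512

Compute the likelihood of the observed sequence for each case: P(data | urn A) = (2/6)(4/6)(4/6)(2/6) = 0.049383; P(data | urn B) = (6/9)(3/9)(3/9)(6/9) = 0.049383; P(data | urn C) = (7/8)(1/8)(1/8)(7/8) = 0.011963; P(data | urn D) = (1/7)(6/7)(6/7)(1/7) = 0.014994.
The prior-weighted likelihoods are 2/5 · 0.049383 = 0.019753, 3/10 · 0.049383 = 0.014815, 1/5 · 0.011963 = 0.0023926, 1/10 · 0.014994 = 0.0014994; with total 0.03846.
Normalising, the posterior is P(urn A | data) = 0.5136, P(urn B | data) = 0.3852, P(urn C | data) = 0.06221, P(urn D | data) = 0.038985.
Averaging over the posterior, P(purple next | data) = (2/3)(0.5136) + (1/3)(0.3852) + (1/8)(0.06221) + (6/7)(0.038985) = 0.51199.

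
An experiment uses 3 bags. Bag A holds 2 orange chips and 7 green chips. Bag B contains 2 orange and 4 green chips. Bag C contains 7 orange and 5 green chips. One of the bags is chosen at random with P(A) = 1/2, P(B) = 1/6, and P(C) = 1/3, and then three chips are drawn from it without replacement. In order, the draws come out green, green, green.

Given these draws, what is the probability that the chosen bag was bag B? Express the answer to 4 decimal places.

0.1298

Under each hypothesis, the probability of the observed sequence is: P(data | bag A) = (7/9)(6/8)(5/7) = 5/12; P(data | bag B) = (4/6)(3/5)(2/4) = 1/5; P(data | bag C) = (5/12)(4/11)(3/10) = 1/22.
The prior-weighted likelihoods are 1/2 · 5/12 = 5/24, 1/6 · 1/5 = 1/30, 1/3 · 1/22 = 1/66; with total 113/440.
Therefore the posterior P(bag B | data) = (1/30) / (113/440) = 44/339.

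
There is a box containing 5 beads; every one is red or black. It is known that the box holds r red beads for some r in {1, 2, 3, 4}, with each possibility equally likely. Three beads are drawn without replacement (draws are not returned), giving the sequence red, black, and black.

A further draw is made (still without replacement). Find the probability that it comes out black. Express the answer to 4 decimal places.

For each hypothesis, P(data | H) works out to: P(data | r = 1) = (1/5)(4/4)(3/3) = 1/5; P(data | r = 2) = (2/5)(3/4)(2/3) = 1/5; P(data | r = 3) = (3/5)(2/4)(1/3) = 1/10; P(data | r = 4) = (4/5)(1/4)(0/3) = 0.
The prior-weighted likelihoods are 1/4 · 1/5 = 1/20, 1/4 · 1/5 = 1/20, 1/4 · 1/10 = 1/40, 1/4 · 0 = 0; with total 1/8.
The posterior is then P(r = 1 | data) = 2/5, P(r = 2 | data) = 2/5, P(r = 3 | data) = 1/5, P(r = 4 | data) = 0.
So P(black next | data) = Σ P(black next | H) P(H | data) = (1)(2/5) + (1/2)(2/5) + (0)(1/5) = 3/5.

0.6000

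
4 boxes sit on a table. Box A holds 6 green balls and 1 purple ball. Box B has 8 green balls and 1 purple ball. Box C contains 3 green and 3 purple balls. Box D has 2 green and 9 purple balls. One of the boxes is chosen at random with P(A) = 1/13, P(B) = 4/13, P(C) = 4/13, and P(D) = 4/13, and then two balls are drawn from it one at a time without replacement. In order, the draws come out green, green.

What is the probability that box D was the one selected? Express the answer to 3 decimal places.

0.015

For each hypothesis, P(data | H) works out to: P(data | box A) = (6/7)(5/6) = 0.71429; P(data | box B) = (8/9)(7/8) = 0.77778; P(data | box C) = (3/6)(2/5) = 0.2; P(data | box D) = (2/11)(1/10) = 0.018182.
The prior-weighted likelihoods are 1/13 · 0.71429 = 0.054945, 4/13 · 0.77778 = 0.23932, 4/13 · 0.2 = 0.061538, 4/13 · 0.018182 = 0.0055944; with total 0.36139.
So P(box D | data) = (0.0055944) / (0.36139) = 0.01548.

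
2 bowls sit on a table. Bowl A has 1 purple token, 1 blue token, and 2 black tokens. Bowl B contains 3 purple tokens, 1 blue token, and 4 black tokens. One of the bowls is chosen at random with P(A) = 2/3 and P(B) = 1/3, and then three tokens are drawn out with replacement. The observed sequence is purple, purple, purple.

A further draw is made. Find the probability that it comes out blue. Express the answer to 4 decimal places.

0.1715

For each hypothesis, P(data | H) works out to: P(data | bowl A) = (1/4)(1/4)(1/4) = 0.015625; P(data | bowl B) = (3/8)(3/8)(3/8) = 0.052734.
The prior-weighted likelihoods are 2/3 · 0.015625 = 0.010417, 1/3 · 0.052734 = 0.017578; these sum to 0.027995.
Dividing through by the total gives posterior P(bowl A | data) = 0.37209, P(bowl B | data) = 0.62791.
So P(blue next | data) = Σ P(blue next | H) P(H | data) = (1/4)(0.37209) + (1/8)(0.62791) = 0.17151.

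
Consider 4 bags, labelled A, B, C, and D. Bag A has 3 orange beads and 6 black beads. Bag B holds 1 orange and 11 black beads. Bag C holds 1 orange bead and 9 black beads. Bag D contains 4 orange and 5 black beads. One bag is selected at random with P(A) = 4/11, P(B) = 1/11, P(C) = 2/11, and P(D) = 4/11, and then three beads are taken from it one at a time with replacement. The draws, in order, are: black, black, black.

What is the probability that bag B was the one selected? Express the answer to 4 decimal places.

0.1879

For each hypothesis, P(data | H) works out to: P(data | bag A) = (6/9)(6/9)(6/9) = 0.2963; P(data | bag B) = (11/12)(11/12)(11/12) = 0.77025; P(data | bag C) = (9/10)(9/10)(9/10) = 0.729; P(data | bag D) = (5/9)(5/9)(5/9) = 0.17147.
Multiplying each by its prior: 4/11 · 0.2963 = 0.10774, 1/11 · 0.77025 = 0.070023, 2/11 · 0.729 = 0.13255, 4/11 · 0.17147 = 0.062352; these sum to 0.37266.
Therefore the posterior P(bag B | data) = (0.070023) / (0.37266) = 0.1879.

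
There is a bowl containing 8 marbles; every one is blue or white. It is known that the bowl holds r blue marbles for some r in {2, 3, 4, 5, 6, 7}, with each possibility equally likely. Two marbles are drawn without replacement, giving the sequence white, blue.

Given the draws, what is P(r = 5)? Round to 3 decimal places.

Compute the likelihood of the observed sequence for each case: P(data | r = 2) = (6/8)(2/7) = 3/14; P(data | r = 3) = (5/8)(3/7) = 15/56; P(data | r = 4) = (4/8)(4/7) = 2/7; P(data | r = 5) = (3/8)(5/7) = 15/56; P(data | r = 6) = (2/8)(6/7) = 3/14; P(data | r = 7) = (1/8)(7/7) = 1/8.
Weighting by the prior gives 1/6 · 3/14 = 1/28, 1/6 · 15/56 = 5/112, 1/6 · 2/7 = 1/21, 1/6 · 15/56 = 5/112, 1/6 · 3/14 = 1/28, 1/6 · 1/8 = 1/48; with total 11/48.
So P(r = 5 | data) = (5/112) / (11/48) = 15/77.

0.195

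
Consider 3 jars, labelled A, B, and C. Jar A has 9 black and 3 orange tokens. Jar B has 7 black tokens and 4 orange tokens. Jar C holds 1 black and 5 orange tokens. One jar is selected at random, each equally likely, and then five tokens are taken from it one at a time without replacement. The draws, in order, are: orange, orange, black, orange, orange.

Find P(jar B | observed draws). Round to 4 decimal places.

0.0179

Compute the likelihood of the observed sequence for each case: P(data | jar A) = (3/12)(2/11)(9/10)(1/9)(0/8) = 0; P(data | jar B) = (4/11)(3/10)(7/9)(2/8)(1/7) = 1/330; P(data | jar C) = (5/6)(4/5)(1/4)(3/3)(2/2) = 1/6.
Weighting by the prior gives 1/3 · 0 = 0, 1/3 · 1/330 = 1/990, 1/3 · 1/6 = 1/18; these sum to 28/495.
Therefore the posterior P(jar B | data) = (1/990) / (28/495) = 1/56.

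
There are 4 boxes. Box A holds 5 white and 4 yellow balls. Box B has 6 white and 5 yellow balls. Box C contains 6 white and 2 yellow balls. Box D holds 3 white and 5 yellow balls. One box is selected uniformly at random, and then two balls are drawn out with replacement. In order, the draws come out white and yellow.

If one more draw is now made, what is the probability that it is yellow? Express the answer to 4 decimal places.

The likelihood of the observed sequence under each hypothesis: P(data | box A) = (5/9)(4/9) = 0.24691; P(data | box B) = (6/11)(5/11) = 0.24793; P(data | box C) = (6/8)(2/8) = 0.1875; P(data | box D) = (3/8)(5/8) = 0.23438.
Weighting by the prior gives 1/4 · 0.24691 = 0.061728, 1/4 · 0.24793 = 0.061983, 1/4 · 0.1875 = 0.046875, 1/4 · 0.23438 = 0.058594; these sum to 0.22918.
Dividing through by the total gives posterior P(box A | data) = 0.26934, P(box B | data) = 0.27046, P(box C | data) = 0.20453, P(box D | data) = 0.25567.
The predictive probability is P(yellow next | data) = (4/9)(0.26934) + (5/11)(0.27046) + (1/4)(0.20453) + (5/8)(0.25567) = 0.45357.

0.4536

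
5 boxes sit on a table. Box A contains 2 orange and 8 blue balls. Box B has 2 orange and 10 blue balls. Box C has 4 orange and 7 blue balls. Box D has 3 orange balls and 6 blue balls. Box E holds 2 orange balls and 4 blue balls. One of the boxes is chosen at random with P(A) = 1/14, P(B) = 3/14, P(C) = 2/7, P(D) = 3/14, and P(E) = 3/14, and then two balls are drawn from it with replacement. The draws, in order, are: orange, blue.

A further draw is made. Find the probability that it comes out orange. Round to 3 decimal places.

0.311

For each hypothesis, P(data | H) works out to: P(data | box A) = (2/10)(8/10) = 0.16; P(data | box B) = (2/12)(10/12) = 0.13889; P(data | box C) = (4/11)(7/11) = 0.2314; P(data | box D) = (3/9)(6/9) = 0.22222; P(data | box E) = (2/6)(4/6) = 0.22222.
Multiplying each by its prior: 1/14 · 0.16 = 0.011429, 3/14 · 0.13889 = 0.029762, 2/7 · 0.2314 = 0.066116, 3/14 · 0.22222 = 0.047619, 3/14 · 0.22222 = 0.047619; summing to 0.20254.
Dividing through by the total gives posterior P(box A | data) = 0.056425, P(box B | data) = 0.14694, P(box C | data) = 0.32643, P(box D | data) = 0.2351, P(box E | data) = 0.2351.
So P(orange next | data) = Σ P(orange next | H) P(H | data) = (1/5)(0.056425) + (1/6)(0.14694) + (4/11)(0.32643) + (1/3)(0.2351) + (1/3)(0.2351) = 0.31121.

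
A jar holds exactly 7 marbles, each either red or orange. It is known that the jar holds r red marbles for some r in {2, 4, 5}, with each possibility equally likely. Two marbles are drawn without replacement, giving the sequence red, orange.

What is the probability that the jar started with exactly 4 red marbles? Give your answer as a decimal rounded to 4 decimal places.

0.3750

Under each hypothesis, the probability of the observed sequence is: P(data | r = 2) = (2/7)(5/6) = 5/21; P(data | r = 4) = (4/7)(3/6) = 2/7; P(data | r = 5) = (5/7)(2/6) = 5/21.
The prior-weighted likelihoods are 1/3 · 5/21 = 5/63, 1/3 · 2/7 = 2/21, 1/3 · 5/21 = 5/63; summing to 16/63.
Therefore the posterior P(r = 4 | data) = (2/21) / (16/63) = 3/8.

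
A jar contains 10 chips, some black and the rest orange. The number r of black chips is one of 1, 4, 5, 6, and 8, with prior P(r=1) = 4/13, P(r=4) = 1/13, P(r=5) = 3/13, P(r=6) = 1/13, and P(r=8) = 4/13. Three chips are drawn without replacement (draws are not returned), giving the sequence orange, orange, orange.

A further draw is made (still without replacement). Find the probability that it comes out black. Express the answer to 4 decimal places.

Under each hypothesis, the probability of the observed sequence is: P(data | r = 1) = (9/10)(8/9)(7/8) = 7/10; P(data | r = 4) = (6/10)(5/9)(4/8) = 1/6; P(data | r = 5) = (5/10)(4/9)(3/8) = 1/12; P(data | r = 6) = (4/10)(3/9)(2/8) = 1/30; P(data | r = 8) = (2/10)(1/9)(0/8) = 0.
Weighting by the prior gives 4/13 · 7/10 = 14/65, 1/13 · 1/6 = 1/78, 3/13 · 1/12 = 1/52, 1/13 · 1/30 = 1/390, 4/13 · 0 = 0; these sum to 1/4.
Dividing through by the total gives posterior P(r = 1 | data) = 56/65, P(r = 4 | data) = 2/39, P(r = 5 | data) = 1/13, P(r = 6 | data) = 2/195, P(r = 8 | data) = 0.
So P(black next | data) = Σ P(black next | H) P(H | data) = (1/7)(56/65) + (4/7)(2/39) + (5/7)(1/13) + (6/7)(2/195) = 59/273.

0.2161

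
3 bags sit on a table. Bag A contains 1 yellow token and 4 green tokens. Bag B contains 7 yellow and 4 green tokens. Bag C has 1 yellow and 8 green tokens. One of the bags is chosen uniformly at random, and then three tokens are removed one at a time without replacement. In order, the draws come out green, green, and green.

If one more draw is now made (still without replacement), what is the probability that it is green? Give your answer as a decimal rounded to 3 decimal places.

Compute the likelihood of the observed sequence for each case: P(data | bag A) = (4/5)(3/4)(2/3) = 2/5; P(data | bag B) = (4/11)(3/10)(2/9) = 4/165; P(data | bag C) = (8/9)(7/8)(6/7) = 2/3.
Weighting by the prior gives 1/3 · 2/5 = 2/15, 1/3 · 4/165 = 4/495, 1/3 · 2/3 = 2/9; with total 4/11.
The posterior is then P(bag A | data) = 0.36667, P(bag B | data) = 0.022222, P(bag C | data) = 0.61111.
So P(green next | data) = Σ P(green next | H) P(H | data) = (1/2)(0.36667) + (1/8)(0.022222) + (5/6)(0.61111) = 0.69537.

0.695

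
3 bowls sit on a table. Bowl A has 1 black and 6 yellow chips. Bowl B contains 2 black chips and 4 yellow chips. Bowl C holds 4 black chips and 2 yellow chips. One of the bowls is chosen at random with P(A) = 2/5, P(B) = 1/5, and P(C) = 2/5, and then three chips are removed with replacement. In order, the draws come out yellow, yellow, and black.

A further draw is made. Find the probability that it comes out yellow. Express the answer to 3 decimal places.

The likelihood of the observed sequence under each hypothesis: P(data | bowl A) = (6/7)(6/7)(1/7) = 0.10496; P(data | bowl B) = (4/6)(4/6)(2/6) = 0.14815; P(data | bowl C) = (2/6)(2/6)(4/6) = 0.074074.
Multiplying each by its prior: 2/5 · 0.10496 = 0.041983, 1/5 · 0.14815 = 0.02963, 2/5 · 0.074074 = 0.02963; summing to 0.10124.
Normalising, the posterior is P(bowl A | data) = 0.41468, P(bowl B | data) = 0.29266, P(bowl C | data) = 0.29266.
Averaging over the posterior, P(yellow next | data) = (6/7)(0.41468) + (2/3)(0.29266) + (1/3)(0.29266) = 0.6481.

0.648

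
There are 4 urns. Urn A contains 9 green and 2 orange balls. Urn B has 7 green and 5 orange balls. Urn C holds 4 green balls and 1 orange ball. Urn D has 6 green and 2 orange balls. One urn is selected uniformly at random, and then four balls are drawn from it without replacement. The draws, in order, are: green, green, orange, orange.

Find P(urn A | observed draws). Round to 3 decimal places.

0.146

Under each hypothesis, the probability of the observed sequence is: P(data | urn A) = (9/11)(8/10)(2/9)(1/8) = 0.018182; P(data | urn B) = (7/12)(6/11)(5/10)(4/9) = 0.070707; P(data | urn C) = (4/5)(3/4)(1/3)(0/2) = 0; P(data | urn D) = (6/8)(5/7)(2/6)(1/5) = 0.035714.
Multiplying each by its prior: 1/4 · 0.018182 = 0.0045455, 1/4 · 0.070707 = 0.017677, 1/4 · 0 = 0, 1/4 · 0.035714 = 0.0089286; with total 0.031151.
So P(urn A | data) = (0.0045455) / (0.031151) = 0.14592.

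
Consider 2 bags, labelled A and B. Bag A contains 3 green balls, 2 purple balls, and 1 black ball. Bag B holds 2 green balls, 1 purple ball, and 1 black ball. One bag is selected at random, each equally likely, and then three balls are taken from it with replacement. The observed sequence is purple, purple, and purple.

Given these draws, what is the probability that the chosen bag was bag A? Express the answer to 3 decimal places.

The likelihood of the observed sequence under each hypothesis: P(data | bag A) = (2/6)(2/6)(2/6) = 0.037037; P(data | bag B) = (1/4)(1/4)(1/4) = 0.015625.
The prior-weighted likelihoods are 1/2 · 0.037037 = 0.018519, 1/2 · 0.015625 = 0.0078125; with total 0.026331.
So P(bag A | data) = (0.018519) / (0.026331) = 0.7033.

0.703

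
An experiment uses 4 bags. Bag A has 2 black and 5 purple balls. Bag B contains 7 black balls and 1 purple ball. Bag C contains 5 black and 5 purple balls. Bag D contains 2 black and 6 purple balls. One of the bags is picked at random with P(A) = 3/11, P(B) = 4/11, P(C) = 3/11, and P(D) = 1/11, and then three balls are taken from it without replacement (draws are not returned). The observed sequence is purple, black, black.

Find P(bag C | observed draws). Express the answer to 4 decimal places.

For each hypothesis, P(data | H) works out to: P(data | bag A) = (5/7)(2/6)(1/5) = 1/21; P(data | bag B) = (1/8)(7/7)(6/6) = 1/8; P(data | bag C) = (5/10)(5/9)(4/8) = 5/36; P(data | bag D) = (6/8)(2/7)(1/6) = 1/28.
Multiplying each by its prior: 3/11 · 1/21 = 1/77, 4/11 · 1/8 = 1/22, 3/11 · 5/36 = 5/132, 1/11 · 1/28 = 1/308; summing to 23/231.
By Bayes' rule, P(bag C | data) = (5/132) / (23/231) = 35/92.

0.3804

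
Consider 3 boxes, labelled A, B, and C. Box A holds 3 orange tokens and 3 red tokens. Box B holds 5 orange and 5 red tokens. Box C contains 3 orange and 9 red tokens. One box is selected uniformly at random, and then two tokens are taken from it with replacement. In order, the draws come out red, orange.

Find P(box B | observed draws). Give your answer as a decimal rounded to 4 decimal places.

For each hypothesis, P(data | H) works out to: P(data | box A) = (3/6)(3/6) = 1/4; P(data | box B) = (5/10)(5/10) = 1/4; P(data | box C) = (9/12)(3/12) = 3/16.
Multiplying each by its prior: 1/3 · 1/4 = 1/12, 1/3 · 1/4 = 1/12, 1/3 · 3/16 = 1/16; these sum to 11/48.
By Bayes' rule, P(box B | data) = (1/12) / (11/48) = 4/11.

0.3636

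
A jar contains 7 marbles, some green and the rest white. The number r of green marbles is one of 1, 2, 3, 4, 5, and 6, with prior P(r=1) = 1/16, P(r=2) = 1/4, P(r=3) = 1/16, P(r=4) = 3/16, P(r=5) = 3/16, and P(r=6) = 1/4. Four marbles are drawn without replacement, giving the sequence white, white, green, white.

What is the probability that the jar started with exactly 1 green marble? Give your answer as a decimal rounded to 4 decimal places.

0.1613

Under each hypothesis, the probability of the observed sequence is: P(data | r = 1) = (6/7)(5/6)(1/5)(4/4) = 1/7; P(data | r = 2) = (5/7)(4/6)(2/5)(3/4) = 1/7; P(data | r = 3) = (4/7)(3/6)(3/5)(2/4) = 3/35; P(data | r = 4) = (3/7)(2/6)(4/5)(1/4) = 1/35; P(data | r = 5) = (2/7)(1/6)(5/5)(0/4) = 0; P(data | r = 6) = (1/7)(0/6) = 0.
The prior-weighted likelihoods are 1/16 · 1/7 = 1/112, 1/4 · 1/7 = 1/28, 1/16 · 3/35 = 3/560, 3/16 · 1/35 = 3/560, 3/16 · 0 = 0, 1/4 · 0 = 0; summing to 31/560.
So P(r = 1 | data) = (1/112) / (31/560) = 5/31.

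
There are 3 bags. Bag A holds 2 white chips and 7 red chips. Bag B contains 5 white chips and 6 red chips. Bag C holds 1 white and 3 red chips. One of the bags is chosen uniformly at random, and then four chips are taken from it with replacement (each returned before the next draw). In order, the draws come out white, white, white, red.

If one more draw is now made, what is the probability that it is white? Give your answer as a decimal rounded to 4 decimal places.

For each hypothesis, P(data | H) works out to: P(data | bag A) = (2/9)(2/9)(2/9)(7/9) = 0.0085353; P(data | bag B) = (5/11)(5/11)(5/11)(6/11) = 0.051226; P(data | bag C) = (1/4)(1/4)(1/4)(3/4) = 0.011719.
The prior-weighted likelihoods are 1/3 · 0.0085353 = 0.0028451, 1/3 · 0.051226 = 0.017075, 1/3 · 0.011719 = 0.0039062; with total 0.023827.
Normalising, the posterior is P(bag A | data) = 0.11941, P(bag B | data) = 0.71665, P(bag C | data) = 0.16394.
So P(white next | data) = Σ P(white next | H) P(H | data) = (2/9)(0.11941) + (5/11)(0.71665) + (1/4)(0.16394) = 0.39327.

0.3933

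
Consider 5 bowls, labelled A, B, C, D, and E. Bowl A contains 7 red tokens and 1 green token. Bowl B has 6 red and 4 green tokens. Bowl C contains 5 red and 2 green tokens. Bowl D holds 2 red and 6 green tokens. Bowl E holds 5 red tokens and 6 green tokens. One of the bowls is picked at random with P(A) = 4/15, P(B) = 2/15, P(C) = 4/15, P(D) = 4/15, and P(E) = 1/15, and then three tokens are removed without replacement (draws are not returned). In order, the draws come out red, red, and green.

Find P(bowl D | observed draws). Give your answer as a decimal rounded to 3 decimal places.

0.077

Compute the likelihood of the observed sequence for each case: P(data | bowl A) = (7/8)(6/7)(1/6) = 0.125; P(data | bowl B) = (6/10)(5/9)(4/8) = 0.16667; P(data | bowl C) = (5/7)(4/6)(2/5) = 0.19048; P(data | bowl D) = (2/8)(1/7)(6/6) = 0.035714; P(data | bowl E) = (5/11)(4/10)(6/9) = 0.12121.
Weighting by the prior gives 4/15 · 0.125 = 0.033333, 2/15 · 0.16667 = 0.022222, 4/15 · 0.19048 = 0.050794, 4/15 · 0.035714 = 0.0095238, 1/15 · 0.12121 = 0.0080808; these sum to 0.12395.
Hence P(bowl D | data) = (0.0095238) / (0.12395) = 0.076834.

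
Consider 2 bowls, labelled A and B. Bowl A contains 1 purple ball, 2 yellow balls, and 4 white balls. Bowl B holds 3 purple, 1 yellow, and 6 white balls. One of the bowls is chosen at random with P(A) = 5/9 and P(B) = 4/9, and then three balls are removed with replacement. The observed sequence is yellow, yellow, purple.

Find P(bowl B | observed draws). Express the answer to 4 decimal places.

0.1707

Under each hypothesis, the probability of the observed sequence is: P(data | bowl A) = (2/7)(2/7)(1/7) = 0.011662; P(data | bowl B) = (1/10)(1/10)(3/10) = 0.003.
Weighting by the prior gives 5/9 · 0.011662 = 0.0064788, 4/9 · 0.003 = 0.0013333; with total 0.0078121.
Hence P(bowl B | data) = (0.0013333) / (0.0078121) = 0.17068.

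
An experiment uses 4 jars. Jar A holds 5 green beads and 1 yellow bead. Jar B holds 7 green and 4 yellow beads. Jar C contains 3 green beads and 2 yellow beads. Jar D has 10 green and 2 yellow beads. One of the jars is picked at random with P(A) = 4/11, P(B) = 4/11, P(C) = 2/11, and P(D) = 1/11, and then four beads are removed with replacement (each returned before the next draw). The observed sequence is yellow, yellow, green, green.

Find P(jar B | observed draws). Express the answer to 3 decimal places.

Compute the likelihood of the observed sequence for each case: P(data | jar A) = (1/6)(1/6)(5/6)(5/6) = 0.01929; P(data | jar B) = (4/11)(4/11)(7/11)(7/11) = 0.053548; P(data | jar C) = (2/5)(2/5)(3/5)(3/5) = 0.0576; P(data | jar D) = (2/12)(2/12)(10/12)(10/12) = 0.01929.
Multiplying each by its prior: 4/11 · 0.01929 = 0.0070146, 4/11 · 0.053548 = 0.019472, 2/11 · 0.0576 = 0.010473, 1/11 · 0.01929 = 0.0017536; summing to 0.038713.
Therefore the posterior P(jar B | data) = (0.019472) / (0.038713) = 0.50299.

0.503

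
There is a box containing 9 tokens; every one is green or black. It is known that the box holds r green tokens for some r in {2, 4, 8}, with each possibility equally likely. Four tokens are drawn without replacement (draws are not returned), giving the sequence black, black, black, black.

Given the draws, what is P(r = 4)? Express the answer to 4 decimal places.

0.1250

Compute the likelihood of the observed sequence for each case: P(data | r = 2) = (7/9)(6/8)(5/7)(4/6) = 5/18; P(data | r = 4) = (5/9)(4/8)(3/7)(2/6) = 5/126; P(data | r = 8) = (1/9)(0/8) = 0.
Multiplying each by its prior: 1/3 · 5/18 = 5/54, 1/3 · 5/126 = 5/378, 1/3 · 0 = 0; summing to 20/189.
Therefore the posterior P(r = 4 | data) = (5/378) / (20/189) = 1/8.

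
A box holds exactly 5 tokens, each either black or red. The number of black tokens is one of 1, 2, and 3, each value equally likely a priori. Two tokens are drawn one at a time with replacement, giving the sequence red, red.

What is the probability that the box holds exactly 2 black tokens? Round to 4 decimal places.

0.3103

For each hypothesis, P(data | H) works out to: P(data | r = 1) = (4/5)(4/5) = 16/25; P(data | r = 2) = (3/5)(3/5) = 9/25; P(data | r = 3) = (2/5)(2/5) = 4/25.
Weighting by the prior gives 1/3 · 16/25 = 16/75, 1/3 · 9/25 = 3/25, 1/3 · 4/25 = 4/75; with total 29/75.
So P(r = 2 | data) = (3/25) / (29/75) = 9/29.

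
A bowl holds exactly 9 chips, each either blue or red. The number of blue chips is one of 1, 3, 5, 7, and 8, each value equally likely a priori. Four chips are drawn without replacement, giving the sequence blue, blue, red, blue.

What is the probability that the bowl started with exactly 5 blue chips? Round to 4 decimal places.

0.2326

Compute the likelihood of the observed sequence for each case: P(data | r = 1) = (1/9)(0/8) = 0; P(data | r = 3) = (3/9)(2/8)(6/7)(1/6) = 1/84; P(data | r = 5) = (5/9)(4/8)(4/7)(3/6) = 5/63; P(data | r = 7) = (7/9)(6/8)(2/7)(5/6) = 5/36; P(data | r = 8) = (8/9)(7/8)(1/7)(6/6) = 1/9.
Multiplying each by its prior: 1/5 · 0 = 0, 1/5 · 1/84 = 1/420, 1/5 · 5/63 = 1/63, 1/5 · 5/36 = 1/36, 1/5 · 1/9 = 1/45; summing to 43/630.
By Bayes' rule, P(r = 5 | data) = (1/63) / (43/630) = 10/43.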